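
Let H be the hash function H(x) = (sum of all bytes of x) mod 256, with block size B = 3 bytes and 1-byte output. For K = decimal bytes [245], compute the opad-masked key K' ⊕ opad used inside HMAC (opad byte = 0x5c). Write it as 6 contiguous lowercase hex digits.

Key decimal bytes [245] = f5 is 1 byte ≤ B = 3; zero-pad to 3 bytes: K' = f5 00 00.
XOR each byte with 0x5c: f5⊕5c=a9, 00⊕5c=5c, 00⊕5c=5c.

a95c5c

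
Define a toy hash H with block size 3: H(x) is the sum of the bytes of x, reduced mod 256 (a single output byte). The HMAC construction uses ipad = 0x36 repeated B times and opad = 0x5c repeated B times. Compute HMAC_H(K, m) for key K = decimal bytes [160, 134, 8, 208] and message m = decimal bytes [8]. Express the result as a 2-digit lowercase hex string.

96

Key decimal bytes [160, 134, 8, 208] = a0 86 08 d0 is 4 bytes > B = 3, so hash it first: H(key) = fe, then zero-pad to 3 bytes: K' = fe 00 00.
K' ⊕ ipad = c8 36 36.  K' ⊕ opad = a2 5c 5c.
Inner input = (K'⊕ipad) ∥ m = c8 36 36 ∥ 08.
Inner hash: sum = 200+54+54+8 = 316; mod 256 = 60 → 3c.
Outer input = (K'⊕opad) ∥ inner = a2 5c 5c ∥ 3c.
Outer hash (tag): sum = 162+92+92+60 = 406; mod 256 = 150 → 96.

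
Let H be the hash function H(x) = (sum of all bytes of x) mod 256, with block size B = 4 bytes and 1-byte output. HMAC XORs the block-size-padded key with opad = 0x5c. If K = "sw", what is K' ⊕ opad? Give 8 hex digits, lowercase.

Key "sw" = 73 77 is 2 bytes ≤ B = 4; zero-pad to 4 bytes: K' = 73 77 00 00.
XOR each byte with 0x5c: 73⊕5c=2f, 77⊕5c=2b, 00⊕5c=5c, 00⊕5c=5c.

2f2b5c5c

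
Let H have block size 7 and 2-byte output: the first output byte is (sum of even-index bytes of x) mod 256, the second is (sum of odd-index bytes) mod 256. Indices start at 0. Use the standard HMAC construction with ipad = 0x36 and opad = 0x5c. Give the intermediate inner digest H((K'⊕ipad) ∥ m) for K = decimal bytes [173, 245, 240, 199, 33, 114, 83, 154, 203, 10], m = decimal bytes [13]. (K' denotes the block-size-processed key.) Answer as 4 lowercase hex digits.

8c5d

Key decimal bytes [173, 245, 240, 199, 33, 114, 83, 154, 203, 10] = ad f5 f0 c7 21 72 53 9a cb 0a is 10 bytes > B = 7, so hash it first: H(key) = dc d2, then zero-pad to 7 bytes: K' = dc d2 00 00 00 00 00.
K' ⊕ ipad = ea e4 36 36 36 36 36.
Inner input = ea e4 36 36 36 36 36 ∥ 0d.
Inner hash: even-index sum = 396 mod 256 = 140; odd-index sum = 349 mod 256 = 93 → 8c 5d.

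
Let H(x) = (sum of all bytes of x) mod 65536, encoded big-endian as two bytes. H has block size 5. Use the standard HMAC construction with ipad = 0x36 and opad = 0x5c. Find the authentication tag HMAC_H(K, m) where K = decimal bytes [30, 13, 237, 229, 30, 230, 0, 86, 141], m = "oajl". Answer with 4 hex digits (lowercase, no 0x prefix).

Key decimal bytes [30, 13, 237, 229, 30, 230, 0, 86, 141] = 1e 0d ed e5 1e e6 00 56 8d is 9 bytes > B = 5, so hash it first: H(key) = 03 e4, then zero-pad to 5 bytes: K' = 03 e4 00 00 00.
K' ⊕ ipad = 35 d2 36 36 36.  K' ⊕ opad = 5f b8 5c 5c 5c.
Inner input = (K'⊕ipad) ∥ m = 35 d2 36 36 36 ∥ 6f 61 6a 6c.
Inner hash: sum = 53+210+54+54+54+111+97+106+108 = 847 → 03 4f.
Outer input = (K'⊕opad) ∥ inner = 5f b8 5c 5c 5c ∥ 03 4f.
Outer hash (tag): sum = 95+184+92+92+92+3+79 = 637 → 02 7d.

027d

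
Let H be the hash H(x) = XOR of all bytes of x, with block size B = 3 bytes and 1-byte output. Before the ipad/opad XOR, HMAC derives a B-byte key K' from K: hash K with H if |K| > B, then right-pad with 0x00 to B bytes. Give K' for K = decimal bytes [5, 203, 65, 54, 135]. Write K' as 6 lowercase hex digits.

|K| = 5 > B = 3, so first hash the key.
H(K): XOR 05⊕cb⊕41⊕36⊕87 = 3e.
Zero-pad H(K) = 3e to 3 bytes: K' = 3e 00 00.

3e0000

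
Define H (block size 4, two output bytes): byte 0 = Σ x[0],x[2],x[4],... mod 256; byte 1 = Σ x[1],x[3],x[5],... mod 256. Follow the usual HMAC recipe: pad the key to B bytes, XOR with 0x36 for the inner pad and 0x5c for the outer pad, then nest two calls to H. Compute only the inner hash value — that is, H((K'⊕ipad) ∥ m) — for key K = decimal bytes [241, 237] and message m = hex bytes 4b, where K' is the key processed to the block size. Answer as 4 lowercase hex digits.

Key decimal bytes [241, 237] = f1 ed is 2 bytes ≤ B = 4; zero-pad to 4 bytes: K' = f1 ed 00 00.
K' ⊕ ipad = c7 db 36 36.
Inner input = c7 db 36 36 ∥ 4b.
Inner hash: even-index sum = 328 mod 256 = 72; odd-index sum = 273 mod 256 = 17 → 48 11.

4811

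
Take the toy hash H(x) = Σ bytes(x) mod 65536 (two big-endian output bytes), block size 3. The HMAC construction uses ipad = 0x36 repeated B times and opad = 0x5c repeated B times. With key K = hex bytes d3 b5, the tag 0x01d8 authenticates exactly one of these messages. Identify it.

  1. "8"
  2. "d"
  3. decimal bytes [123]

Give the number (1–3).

2

Key hex bytes d3 b5 is 2 bytes ≤ B = 3; zero-pad to 3 bytes: K' = d3 b5 00.
K' ⊕ ipad = e5 83 36; K' ⊕ opad = 8f e9 5c.
m1: inner = H(e5 83 36 38) = 01 d6; tag = H(8f e9 5c 01 d6) = 02ab
m2: inner = H(e5 83 36 64) = 02 02; tag = H(8f e9 5c 02 02) = 01d8 ← matches
m3: inner = H(e5 83 36 7b) = 02 19; tag = H(8f e9 5c 02 19) = 01ef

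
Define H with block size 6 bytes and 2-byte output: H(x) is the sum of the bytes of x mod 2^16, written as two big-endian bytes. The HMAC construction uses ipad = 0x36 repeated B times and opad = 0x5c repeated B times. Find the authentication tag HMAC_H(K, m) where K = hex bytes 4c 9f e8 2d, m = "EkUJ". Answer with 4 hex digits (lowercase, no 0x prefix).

038a

Key hex bytes 4c 9f e8 2d is 4 bytes ≤ B = 6; zero-pad to 6 bytes: K' = 4c 9f e8 2d 00 00.
K' ⊕ ipad = 7a a9 de 1b 36 36.  K' ⊕ opad = 10 c3 b4 71 5c 5c.
Inner input = (K'⊕ipad) ∥ m = 7a a9 de 1b 36 36 ∥ 45 6b 55 4a.
Inner hash: sum = 122+169+222+27+54+54+69+107+85+74 = 983 → 03 d7.
Outer input = (K'⊕opad) ∥ inner = 10 c3 b4 71 5c 5c ∥ 03 d7.
Outer hash (tag): sum = 16+195+180+113+92+92+3+215 = 906 → 03 8a.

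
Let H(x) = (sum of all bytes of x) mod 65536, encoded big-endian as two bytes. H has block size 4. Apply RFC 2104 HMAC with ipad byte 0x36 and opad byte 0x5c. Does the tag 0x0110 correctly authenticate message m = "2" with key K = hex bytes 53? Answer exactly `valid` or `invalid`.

Key hex bytes 53 is 1 byte ≤ B = 4; zero-pad to 4 bytes: K' = 53 00 00 00.
K' ⊕ ipad = 65 36 36 36; K' ⊕ opad = 0f 5c 5c 5c.
Inner hash: sum = 101+54+54+54+50 = 313 → 01 39.
Outer hash (recomputed tag): sum = 15+92+92+92+1+57 = 349 → 01 5d.
Recomputed tag = 015d; claimed = 0110 → mismatch.

invalid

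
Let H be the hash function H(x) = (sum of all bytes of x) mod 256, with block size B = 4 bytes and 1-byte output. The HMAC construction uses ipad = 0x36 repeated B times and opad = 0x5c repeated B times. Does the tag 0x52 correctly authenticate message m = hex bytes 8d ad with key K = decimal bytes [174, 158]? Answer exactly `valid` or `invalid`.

valid

Key decimal bytes [174, 158] = ae 9e is 2 bytes ≤ B = 4; zero-pad to 4 bytes: K' = ae 9e 00 00.
K' ⊕ ipad = 98 a8 36 36; K' ⊕ opad = f2 c2 5c 5c.
Inner hash: sum = 152+168+54+54+141+173 = 742; mod 256 = 230 → e6.
Outer hash (recomputed tag): sum = 242+194+92+92+230 = 850; mod 256 = 82 → 52.
Recomputed tag = 52; claimed = 52 → match.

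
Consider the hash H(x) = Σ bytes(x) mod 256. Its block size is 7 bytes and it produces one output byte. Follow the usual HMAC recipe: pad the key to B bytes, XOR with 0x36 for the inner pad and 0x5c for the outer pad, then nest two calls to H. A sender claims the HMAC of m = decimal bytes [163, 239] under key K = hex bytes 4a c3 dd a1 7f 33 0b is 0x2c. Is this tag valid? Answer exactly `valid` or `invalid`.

Key hex bytes 4a c3 dd a1 7f 33 0b is exactly B = 7 bytes: K' = 4a c3 dd a1 7f 33 0b.
K' ⊕ ipad = 7c f5 eb 97 49 05 3d; K' ⊕ opad = 16 9f 81 fd 23 6f 57.
Inner hash: sum = 124+245+235+151+73+5+61+163+239 = 1296; mod 256 = 16 → 10.
Outer hash (recomputed tag): sum = 22+159+129+253+35+111+87+16 = 812; mod 256 = 44 → 2c.
Recomputed tag = 2c; claimed = 2c → match.

valid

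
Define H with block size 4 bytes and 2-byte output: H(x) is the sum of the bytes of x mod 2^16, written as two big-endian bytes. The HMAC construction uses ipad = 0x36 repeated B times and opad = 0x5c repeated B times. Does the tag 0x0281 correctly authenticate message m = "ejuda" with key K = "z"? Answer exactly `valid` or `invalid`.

Key "z" = 7a is 1 byte ≤ B = 4; zero-pad to 4 bytes: K' = 7a 00 00 00.
K' ⊕ ipad = 4c 36 36 36; K' ⊕ opad = 26 5c 5c 5c.
Inner hash: sum = 76+54+54+54+101+106+117+100+97 = 759 → 02 f7.
Outer hash (recomputed tag): sum = 38+92+92+92+2+247 = 563 → 02 33.
Recomputed tag = 0233; claimed = 0281 → mismatch.

invalid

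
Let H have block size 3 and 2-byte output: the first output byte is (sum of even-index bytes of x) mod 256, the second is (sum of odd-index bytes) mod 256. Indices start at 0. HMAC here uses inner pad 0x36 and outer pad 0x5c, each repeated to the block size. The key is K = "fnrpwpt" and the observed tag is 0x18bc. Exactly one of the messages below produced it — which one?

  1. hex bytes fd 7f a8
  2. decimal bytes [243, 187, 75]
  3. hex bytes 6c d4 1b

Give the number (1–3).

Key "fnrpwpt" = 66 6e 72 70 77 70 74 is 7 bytes > B = 3, so hash it first: H(key) = c3 4e, then zero-pad to 3 bytes: K' = c3 4e 00.
K' ⊕ ipad = f5 78 36; K' ⊕ opad = 9f 12 5c.
m1: inner = H(f5 78 36 fd 7f a8) = aa 1d; tag = H(9f 12 5c aa 1d) = 18bc ← matches
m2: inner = H(f5 78 36 f3 bb 4b) = e6 b6; tag = H(9f 12 5c e6 b6) = b1f8
m3: inner = H(f5 78 36 6c d4 1b) = ff ff; tag = H(9f 12 5c ff ff) = fa11

1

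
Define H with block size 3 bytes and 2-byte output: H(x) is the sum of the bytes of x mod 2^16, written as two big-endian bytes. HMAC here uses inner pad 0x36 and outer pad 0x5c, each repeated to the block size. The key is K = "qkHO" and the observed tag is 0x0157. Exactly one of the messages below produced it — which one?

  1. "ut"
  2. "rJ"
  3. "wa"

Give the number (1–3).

Key "qkHO" = 71 6b 48 4f is 4 bytes > B = 3, so hash it first: H(key) = 01 73, then zero-pad to 3 bytes: K' = 01 73 00.
K' ⊕ ipad = 37 45 36; K' ⊕ opad = 5d 2f 5c.
m1: inner = H(37 45 36 75 74) = 01 9b; tag = H(5d 2f 5c 01 9b) = 0184
m2: inner = H(37 45 36 72 4a) = 01 6e; tag = H(5d 2f 5c 01 6e) = 0157 ← matches
m3: inner = H(37 45 36 77 61) = 01 8a; tag = H(5d 2f 5c 01 8a) = 0173

2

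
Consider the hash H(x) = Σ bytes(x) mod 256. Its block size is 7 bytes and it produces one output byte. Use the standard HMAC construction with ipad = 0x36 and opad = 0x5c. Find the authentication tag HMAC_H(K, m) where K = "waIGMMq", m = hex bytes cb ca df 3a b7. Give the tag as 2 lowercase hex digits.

11

Key "waIGMMq" = 77 61 49 47 4d 4d 71 is exactly B = 7 bytes: K' = 77 61 49 47 4d 4d 71.
K' ⊕ ipad = 41 57 7f 71 7b 7b 47.  K' ⊕ opad = 2b 3d 15 1b 11 11 2d.
Inner input = (K'⊕ipad) ∥ m = 41 57 7f 71 7b 7b 47 ∥ cb ca df 3a b7.
Inner hash: sum = 65+87+127+113+123+123+71+203+202+223+58+183 = 1578; mod 256 = 42 → 2a.
Outer input = (K'⊕opad) ∥ inner = 2b 3d 15 1b 11 11 2d ∥ 2a.
Outer hash (tag): sum = 43+61+21+27+17+17+45+42 = 273; mod 256 = 17 → 11.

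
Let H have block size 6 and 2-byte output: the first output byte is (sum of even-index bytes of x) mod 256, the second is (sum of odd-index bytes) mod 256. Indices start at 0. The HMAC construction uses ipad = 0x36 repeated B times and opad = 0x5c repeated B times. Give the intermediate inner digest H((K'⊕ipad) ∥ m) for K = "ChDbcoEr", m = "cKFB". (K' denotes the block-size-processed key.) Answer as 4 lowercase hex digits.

Key "ChDbcoEr" = 43 68 44 62 63 6f 45 72 is 8 bytes > B = 6, so hash it first: H(key) = 2f ab, then zero-pad to 6 bytes: K' = 2f ab 00 00 00 00.
K' ⊕ ipad = 19 9d 36 36 36 36.
Inner input = 19 9d 36 36 36 36 ∥ 63 4b 46 42.
Inner hash: even-index sum = 302 mod 256 = 46; odd-index sum = 406 mod 256 = 150 → 2e 96.

2e96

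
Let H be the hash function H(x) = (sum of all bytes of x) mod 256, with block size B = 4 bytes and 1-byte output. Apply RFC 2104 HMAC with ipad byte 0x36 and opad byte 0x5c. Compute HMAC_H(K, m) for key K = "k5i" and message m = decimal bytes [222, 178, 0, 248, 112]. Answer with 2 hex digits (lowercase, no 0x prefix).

1e

Key "k5i" = 6b 35 69 is 3 bytes ≤ B = 4; zero-pad to 4 bytes: K' = 6b 35 69 00.
K' ⊕ ipad = 5d 03 5f 36.  K' ⊕ opad = 37 69 35 5c.
Inner input = (K'⊕ipad) ∥ m = 5d 03 5f 36 ∥ de b2 00 f8 70.
Inner hash: sum = 93+3+95+54+222+178+0+248+112 = 1005; mod 256 = 237 → ed.
Outer input = (K'⊕opad) ∥ inner = 37 69 35 5c ∥ ed.
Outer hash (tag): sum = 55+105+53+92+237 = 542; mod 256 = 30 → 1e.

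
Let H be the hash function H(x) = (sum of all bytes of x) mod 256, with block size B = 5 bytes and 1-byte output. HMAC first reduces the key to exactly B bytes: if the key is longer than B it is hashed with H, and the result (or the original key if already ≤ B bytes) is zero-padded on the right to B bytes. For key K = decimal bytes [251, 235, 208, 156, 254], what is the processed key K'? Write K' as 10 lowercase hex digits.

Key decimal bytes [251, 235, 208, 156, 254] = fb eb d0 9c fe is exactly B = 5 bytes: K' = fb eb d0 9c fe.

fbebd09cfe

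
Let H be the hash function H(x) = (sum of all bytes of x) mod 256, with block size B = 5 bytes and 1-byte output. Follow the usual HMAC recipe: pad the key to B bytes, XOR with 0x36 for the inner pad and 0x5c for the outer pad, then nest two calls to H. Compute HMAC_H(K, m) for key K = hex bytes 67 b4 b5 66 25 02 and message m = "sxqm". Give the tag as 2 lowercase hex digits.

Key hex bytes 67 b4 b5 66 25 02 is 6 bytes > B = 5, so hash it first: H(key) = 5d, then zero-pad to 5 bytes: K' = 5d 00 00 00 00.
K' ⊕ ipad = 6b 36 36 36 36.  K' ⊕ opad = 01 5c 5c 5c 5c.
Inner input = (K'⊕ipad) ∥ m = 6b 36 36 36 36 ∥ 73 78 71 6d.
Inner hash: sum = 107+54+54+54+54+115+120+113+109 = 780; mod 256 = 12 → 0c.
Outer input = (K'⊕opad) ∥ inner = 01 5c 5c 5c 5c ∥ 0c.
Outer hash (tag): sum = 1+92+92+92+92+12 = 381; mod 256 = 125 → 7d.

7d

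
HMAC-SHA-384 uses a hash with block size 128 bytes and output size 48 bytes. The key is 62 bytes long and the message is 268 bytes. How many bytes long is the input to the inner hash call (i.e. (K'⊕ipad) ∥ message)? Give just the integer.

Key is 62 ≤ 128 bytes, zero-padded: |K'| = 128.
Inner input = (K'⊕ipad) ∥ m → 128 + 268 = 396 bytes.

396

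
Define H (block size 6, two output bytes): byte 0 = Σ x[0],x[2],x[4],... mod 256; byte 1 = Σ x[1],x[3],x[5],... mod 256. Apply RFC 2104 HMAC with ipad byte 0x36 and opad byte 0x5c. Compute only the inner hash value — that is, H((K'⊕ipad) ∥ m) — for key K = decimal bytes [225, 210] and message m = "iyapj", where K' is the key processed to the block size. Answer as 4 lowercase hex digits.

Key decimal bytes [225, 210] = e1 d2 is 2 bytes ≤ B = 6; zero-pad to 6 bytes: K' = e1 d2 00 00 00 00.
K' ⊕ ipad = d7 e4 36 36 36 36.
Inner input = d7 e4 36 36 36 36 ∥ 69 79 61 70 6a.
Inner hash: even-index sum = 631 mod 256 = 119; odd-index sum = 569 mod 256 = 57 → 77 39.

7739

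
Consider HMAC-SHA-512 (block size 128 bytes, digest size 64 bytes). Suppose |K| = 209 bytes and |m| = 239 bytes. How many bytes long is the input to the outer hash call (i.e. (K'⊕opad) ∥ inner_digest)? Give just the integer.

Key is 209 > 128 bytes, so it is hashed to 64 bytes then zero-padded to 128: |K'| = 128.
Outer input = (K'⊕opad) ∥ H(inner) → 128 + 64 = 192 bytes.

192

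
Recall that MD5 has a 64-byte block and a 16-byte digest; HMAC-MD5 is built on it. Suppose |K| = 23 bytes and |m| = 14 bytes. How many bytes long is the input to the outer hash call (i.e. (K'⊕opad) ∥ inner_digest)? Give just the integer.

Key is 23 ≤ 64 bytes, zero-padded: |K'| = 64.
Outer input = (K'⊕opad) ∥ H(inner) → 64 + 16 = 80 bytes.

80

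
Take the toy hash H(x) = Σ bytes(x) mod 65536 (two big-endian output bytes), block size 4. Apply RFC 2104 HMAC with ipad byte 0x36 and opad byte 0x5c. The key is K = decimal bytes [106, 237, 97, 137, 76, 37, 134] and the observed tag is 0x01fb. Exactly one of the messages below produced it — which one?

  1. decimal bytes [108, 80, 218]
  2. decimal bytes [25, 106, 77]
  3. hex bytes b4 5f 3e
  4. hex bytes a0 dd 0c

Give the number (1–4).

Key decimal bytes [106, 237, 97, 137, 76, 37, 134] = 6a ed 61 89 4c 25 86 is 7 bytes > B = 4, so hash it first: H(key) = 03 38, then zero-pad to 4 bytes: K' = 03 38 00 00.
K' ⊕ ipad = 35 0e 36 36; K' ⊕ opad = 5f 64 5c 5c.
m1: inner = H(35 0e 36 36 6c 50 da) = 02 45; tag = H(5f 64 5c 5c 02 45) = 01c2
m2: inner = H(35 0e 36 36 19 6a 4d) = 01 7f; tag = H(5f 64 5c 5c 01 7f) = 01fb ← matches
m3: inner = H(35 0e 36 36 b4 5f 3e) = 02 00; tag = H(5f 64 5c 5c 02 00) = 017d
m4: inner = H(35 0e 36 36 a0 dd 0c) = 02 38; tag = H(5f 64 5c 5c 02 38) = 01b5

2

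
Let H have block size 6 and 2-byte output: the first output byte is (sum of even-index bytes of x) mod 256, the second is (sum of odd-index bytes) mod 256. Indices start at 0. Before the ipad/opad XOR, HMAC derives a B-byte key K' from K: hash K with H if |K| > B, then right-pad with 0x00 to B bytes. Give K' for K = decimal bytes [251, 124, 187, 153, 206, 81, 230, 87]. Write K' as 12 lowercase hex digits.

6abd00000000

|K| = 8 > B = 6, so first hash the key.
H(K): even-index sum = 874 mod 256 = 106; odd-index sum = 445 mod 256 = 189 → 6a bd.
Zero-pad H(K) = 6a bd to 6 bytes: K' = 6a bd 00 00 00 00.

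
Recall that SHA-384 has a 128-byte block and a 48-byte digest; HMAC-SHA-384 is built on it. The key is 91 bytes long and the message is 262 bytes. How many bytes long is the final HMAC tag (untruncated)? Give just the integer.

48

The tag is one SHA-384 digest: 48 bytes.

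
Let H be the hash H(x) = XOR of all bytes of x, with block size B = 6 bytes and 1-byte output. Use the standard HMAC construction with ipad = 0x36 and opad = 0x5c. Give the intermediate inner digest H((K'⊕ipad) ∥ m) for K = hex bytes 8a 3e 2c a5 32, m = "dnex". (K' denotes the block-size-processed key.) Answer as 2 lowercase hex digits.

Key hex bytes 8a 3e 2c a5 32 is 5 bytes ≤ B = 6; zero-pad to 6 bytes: K' = 8a 3e 2c a5 32 00.
K' ⊕ ipad = bc 08 1a 93 04 36.
Inner input = bc 08 1a 93 04 36 ∥ 64 6e 65 78.
Inner hash: XOR bc⊕08⊕1a⊕93⊕04⊕36⊕64⊕6e⊕65⊕78 = 18.

18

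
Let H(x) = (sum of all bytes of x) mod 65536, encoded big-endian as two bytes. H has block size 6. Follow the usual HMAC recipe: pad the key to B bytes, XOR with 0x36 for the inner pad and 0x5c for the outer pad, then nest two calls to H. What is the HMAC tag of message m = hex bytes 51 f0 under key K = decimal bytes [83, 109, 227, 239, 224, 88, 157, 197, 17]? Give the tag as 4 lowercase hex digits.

Key decimal bytes [83, 109, 227, 239, 224, 88, 157, 197, 17] = 53 6d e3 ef e0 58 9d c5 11 is 9 bytes > B = 6, so hash it first: H(key) = 05 3d, then zero-pad to 6 bytes: K' = 05 3d 00 00 00 00.
K' ⊕ ipad = 33 0b 36 36 36 36.  K' ⊕ opad = 59 61 5c 5c 5c 5c.
Inner input = (K'⊕ipad) ∥ m = 33 0b 36 36 36 36 ∥ 51 f0.
Inner hash: sum = 51+11+54+54+54+54+81+240 = 599 → 02 57.
Outer input = (K'⊕opad) ∥ inner = 59 61 5c 5c 5c 5c ∥ 02 57.
Outer hash (tag): sum = 89+97+92+92+92+92+2+87 = 643 → 02 83.

0283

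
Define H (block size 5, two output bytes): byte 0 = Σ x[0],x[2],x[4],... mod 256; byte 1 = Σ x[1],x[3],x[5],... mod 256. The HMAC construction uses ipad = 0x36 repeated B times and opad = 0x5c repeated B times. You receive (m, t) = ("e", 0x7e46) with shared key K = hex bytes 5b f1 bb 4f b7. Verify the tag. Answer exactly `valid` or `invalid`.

Key hex bytes 5b f1 bb 4f b7 is exactly B = 5 bytes: K' = 5b f1 bb 4f b7.
K' ⊕ ipad = 6d c7 8d 79 81; K' ⊕ opad = 07 ad e7 13 eb.
Inner hash: even-index sum = 379 mod 256 = 123; odd-index sum = 421 mod 256 = 165 → 7b a5.
Outer hash (recomputed tag): even-index sum = 638 mod 256 = 126; odd-index sum = 315 mod 256 = 59 → 7e 3b.
Recomputed tag = 7e3b; claimed = 7e46 → mismatch.

invalid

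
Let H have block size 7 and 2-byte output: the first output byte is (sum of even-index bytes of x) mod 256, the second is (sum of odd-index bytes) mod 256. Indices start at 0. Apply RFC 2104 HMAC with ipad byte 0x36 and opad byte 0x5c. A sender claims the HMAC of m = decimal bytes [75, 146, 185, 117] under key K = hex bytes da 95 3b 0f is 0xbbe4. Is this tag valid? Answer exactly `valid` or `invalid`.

valid

Key hex bytes da 95 3b 0f is 4 bytes ≤ B = 7; zero-pad to 7 bytes: K' = da 95 3b 0f 00 00 00.
K' ⊕ ipad = ec a3 0d 39 36 36 36; K' ⊕ opad = 86 c9 67 53 5c 5c 5c.
Inner hash: even-index sum = 620 mod 256 = 108; odd-index sum = 534 mod 256 = 22 → 6c 16.
Outer hash (recomputed tag): even-index sum = 443 mod 256 = 187; odd-index sum = 484 mod 256 = 228 → bb e4.
Recomputed tag = bbe4; claimed = bbe4 → match.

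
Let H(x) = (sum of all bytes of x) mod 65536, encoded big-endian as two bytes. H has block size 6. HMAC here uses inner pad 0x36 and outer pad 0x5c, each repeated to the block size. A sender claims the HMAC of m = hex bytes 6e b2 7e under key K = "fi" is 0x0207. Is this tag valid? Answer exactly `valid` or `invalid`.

Key "fi" = 66 69 is 2 bytes ≤ B = 6; zero-pad to 6 bytes: K' = 66 69 00 00 00 00.
K' ⊕ ipad = 50 5f 36 36 36 36; K' ⊕ opad = 3a 35 5c 5c 5c 5c.
Inner hash: sum = 80+95+54+54+54+54+110+178+126 = 805 → 03 25.
Outer hash (recomputed tag): sum = 58+53+92+92+92+92+3+37 = 519 → 02 07.
Recomputed tag = 0207; claimed = 0207 → match.

valid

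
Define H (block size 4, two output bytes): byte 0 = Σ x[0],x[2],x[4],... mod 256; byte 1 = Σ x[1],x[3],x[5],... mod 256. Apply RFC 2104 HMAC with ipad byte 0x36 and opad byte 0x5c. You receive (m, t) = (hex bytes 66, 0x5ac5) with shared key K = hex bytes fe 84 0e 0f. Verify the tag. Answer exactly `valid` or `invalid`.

Key hex bytes fe 84 0e 0f is exactly B = 4 bytes: K' = fe 84 0e 0f.
K' ⊕ ipad = c8 b2 38 39; K' ⊕ opad = a2 d8 52 53.
Inner hash: even-index sum = 358 mod 256 = 102; odd-index sum = 235 mod 256 = 235 → 66 eb.
Outer hash (recomputed tag): even-index sum = 346 mod 256 = 90; odd-index sum = 534 mod 256 = 22 → 5a 16.
Recomputed tag = 5a16; claimed = 5ac5 → mismatch.

invalid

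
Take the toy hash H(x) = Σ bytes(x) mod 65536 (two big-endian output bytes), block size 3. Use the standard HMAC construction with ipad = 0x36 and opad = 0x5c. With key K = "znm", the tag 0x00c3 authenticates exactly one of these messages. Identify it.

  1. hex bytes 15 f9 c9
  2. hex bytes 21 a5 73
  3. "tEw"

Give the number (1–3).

Key "znm" = 7a 6e 6d is exactly B = 3 bytes: K' = 7a 6e 6d.
K' ⊕ ipad = 4c 58 5b; K' ⊕ opad = 26 32 31.
m1: inner = H(4c 58 5b 15 f9 c9) = 02 d6; tag = H(26 32 31 02 d6) = 0161
m2: inner = H(4c 58 5b 21 a5 73) = 02 38; tag = H(26 32 31 02 38) = 00c3 ← matches
m3: inner = H(4c 58 5b 74 45 77) = 02 2f; tag = H(26 32 31 02 2f) = 00ba

2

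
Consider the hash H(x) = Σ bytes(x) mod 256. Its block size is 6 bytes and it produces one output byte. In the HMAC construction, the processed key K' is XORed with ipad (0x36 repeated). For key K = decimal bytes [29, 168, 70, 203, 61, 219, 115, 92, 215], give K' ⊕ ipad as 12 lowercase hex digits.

a23636363636

Key decimal bytes [29, 168, 70, 203, 61, 219, 115, 92, 215] = 1d a8 46 cb 3d db 73 5c d7 is 9 bytes > B = 6, so hash it first: H(key) = 94, then zero-pad to 6 bytes: K' = 94 00 00 00 00 00.
XOR each byte with 0x36: 94⊕36=a2, 00⊕36=36, 00⊕36=36, 00⊕36=36, 00⊕36=36, 00⊕36=36.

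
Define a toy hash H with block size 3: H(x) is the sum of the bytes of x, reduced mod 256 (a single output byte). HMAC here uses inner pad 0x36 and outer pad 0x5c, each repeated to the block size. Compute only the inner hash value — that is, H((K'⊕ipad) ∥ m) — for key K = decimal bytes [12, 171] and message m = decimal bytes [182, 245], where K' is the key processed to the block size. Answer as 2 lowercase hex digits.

b8

Key decimal bytes [12, 171] = 0c ab is 2 bytes ≤ B = 3; zero-pad to 3 bytes: K' = 0c ab 00.
K' ⊕ ipad = 3a 9d 36.
Inner input = 3a 9d 36 ∥ b6 f5.
Inner hash: sum = 58+157+54+182+245 = 696; mod 256 = 184 → b8.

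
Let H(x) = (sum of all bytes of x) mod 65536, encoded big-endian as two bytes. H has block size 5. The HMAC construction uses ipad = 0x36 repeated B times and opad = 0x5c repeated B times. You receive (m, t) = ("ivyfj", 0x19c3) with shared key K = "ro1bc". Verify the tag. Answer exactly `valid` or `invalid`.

invalid

Key "ro1bc" = 72 6f 31 62 63 is exactly B = 5 bytes: K' = 72 6f 31 62 63.
K' ⊕ ipad = 44 59 07 54 55; K' ⊕ opad = 2e 33 6d 3e 3f.
Inner hash: sum = 68+89+7+84+85+105+118+121+102+106 = 885 → 03 75.
Outer hash (recomputed tag): sum = 46+51+109+62+63+3+117 = 451 → 01 c3.
Recomputed tag = 01c3; claimed = 19c3 → mismatch.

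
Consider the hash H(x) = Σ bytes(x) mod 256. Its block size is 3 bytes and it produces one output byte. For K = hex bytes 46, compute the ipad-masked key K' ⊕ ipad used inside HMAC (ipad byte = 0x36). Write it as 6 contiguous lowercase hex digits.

Key hex bytes 46 is 1 byte ≤ B = 3; zero-pad to 3 bytes: K' = 46 00 00.
XOR each byte with 0x36: 46⊕36=70, 00⊕36=36, 00⊕36=36.

703636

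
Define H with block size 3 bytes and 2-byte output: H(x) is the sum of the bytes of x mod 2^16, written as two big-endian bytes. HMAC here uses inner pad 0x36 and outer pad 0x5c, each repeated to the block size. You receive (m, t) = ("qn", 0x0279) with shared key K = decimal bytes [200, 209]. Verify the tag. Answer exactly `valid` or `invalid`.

Key decimal bytes [200, 209] = c8 d1 is 2 bytes ≤ B = 3; zero-pad to 3 bytes: K' = c8 d1 00.
K' ⊕ ipad = fe e7 36; K' ⊕ opad = 94 8d 5c.
Inner hash: sum = 254+231+54+113+110 = 762 → 02 fa.
Outer hash (recomputed tag): sum = 148+141+92+2+250 = 633 → 02 79.
Recomputed tag = 0279; claimed = 0279 → match.

valid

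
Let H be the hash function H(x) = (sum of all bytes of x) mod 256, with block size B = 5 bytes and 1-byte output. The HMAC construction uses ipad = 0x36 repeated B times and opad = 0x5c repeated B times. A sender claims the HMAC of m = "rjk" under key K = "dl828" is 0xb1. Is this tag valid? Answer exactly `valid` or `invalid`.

valid

Key "dl828" = 64 6c 38 32 38 is exactly B = 5 bytes: K' = 64 6c 38 32 38.
K' ⊕ ipad = 52 5a 0e 04 0e; K' ⊕ opad = 38 30 64 6e 64.
Inner hash: sum = 82+90+14+4+14+114+106+107 = 531; mod 256 = 19 → 13.
Outer hash (recomputed tag): sum = 56+48+100+110+100+19 = 433; mod 256 = 177 → b1.
Recomputed tag = b1; claimed = b1 → match.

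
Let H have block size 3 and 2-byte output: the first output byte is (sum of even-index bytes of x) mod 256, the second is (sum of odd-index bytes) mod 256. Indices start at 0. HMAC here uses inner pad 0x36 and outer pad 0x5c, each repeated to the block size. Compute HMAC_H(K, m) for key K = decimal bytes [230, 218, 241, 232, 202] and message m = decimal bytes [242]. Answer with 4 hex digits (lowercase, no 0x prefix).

Key decimal bytes [230, 218, 241, 232, 202] = e6 da f1 e8 ca is 5 bytes > B = 3, so hash it first: H(key) = a1 c2, then zero-pad to 3 bytes: K' = a1 c2 00.
K' ⊕ ipad = 97 f4 36.  K' ⊕ opad = fd 9e 5c.
Inner input = (K'⊕ipad) ∥ m = 97 f4 36 ∥ f2.
Inner hash: even-index sum = 205 mod 256 = 205; odd-index sum = 486 mod 256 = 230 → cd e6.
Outer input = (K'⊕opad) ∥ inner = fd 9e 5c ∥ cd e6.
Outer hash (tag): even-index sum = 575 mod 256 = 63; odd-index sum = 363 mod 256 = 107 → 3f 6b.

3f6b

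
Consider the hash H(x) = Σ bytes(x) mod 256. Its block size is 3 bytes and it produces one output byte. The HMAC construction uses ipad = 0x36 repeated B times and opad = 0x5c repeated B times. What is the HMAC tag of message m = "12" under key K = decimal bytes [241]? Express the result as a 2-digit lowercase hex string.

Key decimal bytes [241] = f1 is 1 byte ≤ B = 3; zero-pad to 3 bytes: K' = f1 00 00.
K' ⊕ ipad = c7 36 36.  K' ⊕ opad = ad 5c 5c.
Inner input = (K'⊕ipad) ∥ m = c7 36 36 ∥ 31 32.
Inner hash: sum = 199+54+54+49+50 = 406; mod 256 = 150 → 96.
Outer input = (K'⊕opad) ∥ inner = ad 5c 5c ∥ 96.
Outer hash (tag): sum = 173+92+92+150 = 507; mod 256 = 251 → fb.

fb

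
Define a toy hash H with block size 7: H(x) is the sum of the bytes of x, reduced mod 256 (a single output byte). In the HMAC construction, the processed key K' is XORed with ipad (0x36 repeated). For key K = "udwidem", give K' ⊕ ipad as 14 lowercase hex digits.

4352415f52535b

Key "udwidem" = 75 64 77 69 64 65 6d is exactly B = 7 bytes: K' = 75 64 77 69 64 65 6d.
XOR each byte with 0x36: 75⊕36=43, 64⊕36=52, 77⊕36=41, 69⊕36=5f, 64⊕36=52, 65⊕36=53, 6d⊕36=5b.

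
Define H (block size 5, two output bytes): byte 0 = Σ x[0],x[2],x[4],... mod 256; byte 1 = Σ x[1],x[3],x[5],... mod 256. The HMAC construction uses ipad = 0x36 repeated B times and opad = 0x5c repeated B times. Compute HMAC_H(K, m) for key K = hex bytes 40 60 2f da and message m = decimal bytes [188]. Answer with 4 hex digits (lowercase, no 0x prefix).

e987

Key hex bytes 40 60 2f da is 4 bytes ≤ B = 5; zero-pad to 5 bytes: K' = 40 60 2f da 00.
K' ⊕ ipad = 76 56 19 ec 36.  K' ⊕ opad = 1c 3c 73 86 5c.
Inner input = (K'⊕ipad) ∥ m = 76 56 19 ec 36 ∥ bc.
Inner hash: even-index sum = 197 mod 256 = 197; odd-index sum = 510 mod 256 = 254 → c5 fe.
Outer input = (K'⊕opad) ∥ inner = 1c 3c 73 86 5c ∥ c5 fe.
Outer hash (tag): even-index sum = 489 mod 256 = 233; odd-index sum = 391 mod 256 = 135 → e9 87.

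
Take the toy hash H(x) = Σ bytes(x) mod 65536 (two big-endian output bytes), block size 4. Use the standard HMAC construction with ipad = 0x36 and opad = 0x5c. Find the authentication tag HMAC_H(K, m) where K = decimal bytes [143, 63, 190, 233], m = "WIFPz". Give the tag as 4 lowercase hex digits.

03a9

Key decimal bytes [143, 63, 190, 233] = 8f 3f be e9 is exactly B = 4 bytes: K' = 8f 3f be e9.
K' ⊕ ipad = b9 09 88 df.  K' ⊕ opad = d3 63 e2 b5.
Inner input = (K'⊕ipad) ∥ m = b9 09 88 df ∥ 57 49 46 50 7a.
Inner hash: sum = 185+9+136+223+87+73+70+80+122 = 985 → 03 d9.
Outer input = (K'⊕opad) ∥ inner = d3 63 e2 b5 ∥ 03 d9.
Outer hash (tag): sum = 211+99+226+181+3+217 = 937 → 03 a9.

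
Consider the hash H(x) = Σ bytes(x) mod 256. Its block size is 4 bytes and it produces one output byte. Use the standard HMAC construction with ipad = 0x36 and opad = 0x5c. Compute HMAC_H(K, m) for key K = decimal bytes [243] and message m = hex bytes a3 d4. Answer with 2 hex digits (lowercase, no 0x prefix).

a1

Key decimal bytes [243] = f3 is 1 byte ≤ B = 4; zero-pad to 4 bytes: K' = f3 00 00 00.
K' ⊕ ipad = c5 36 36 36.  K' ⊕ opad = af 5c 5c 5c.
Inner input = (K'⊕ipad) ∥ m = c5 36 36 36 ∥ a3 d4.
Inner hash: sum = 197+54+54+54+163+212 = 734; mod 256 = 222 → de.
Outer input = (K'⊕opad) ∥ inner = af 5c 5c 5c ∥ de.
Outer hash (tag): sum = 175+92+92+92+222 = 673; mod 256 = 161 → a1.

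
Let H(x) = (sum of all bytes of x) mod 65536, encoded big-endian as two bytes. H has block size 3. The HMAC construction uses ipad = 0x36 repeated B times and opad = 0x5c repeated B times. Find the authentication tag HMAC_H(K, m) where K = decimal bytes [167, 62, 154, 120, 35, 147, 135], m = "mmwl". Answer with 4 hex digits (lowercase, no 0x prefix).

014f

Key decimal bytes [167, 62, 154, 120, 35, 147, 135] = a7 3e 9a 78 23 93 87 is 7 bytes > B = 3, so hash it first: H(key) = 03 34, then zero-pad to 3 bytes: K' = 03 34 00.
K' ⊕ ipad = 35 02 36.  K' ⊕ opad = 5f 68 5c.
Inner input = (K'⊕ipad) ∥ m = 35 02 36 ∥ 6d 6d 77 6c.
Inner hash: sum = 53+2+54+109+109+119+108 = 554 → 02 2a.
Outer input = (K'⊕opad) ∥ inner = 5f 68 5c ∥ 02 2a.
Outer hash (tag): sum = 95+104+92+2+42 = 335 → 01 4f.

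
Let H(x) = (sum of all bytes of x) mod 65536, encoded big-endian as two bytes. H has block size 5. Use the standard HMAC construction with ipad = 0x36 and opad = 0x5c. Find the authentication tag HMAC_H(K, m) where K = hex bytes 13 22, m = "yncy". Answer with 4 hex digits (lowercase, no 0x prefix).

Key hex bytes 13 22 is 2 bytes ≤ B = 5; zero-pad to 5 bytes: K' = 13 22 00 00 00.
K' ⊕ ipad = 25 14 36 36 36.  K' ⊕ opad = 4f 7e 5c 5c 5c.
Inner input = (K'⊕ipad) ∥ m = 25 14 36 36 36 ∥ 79 6e 63 79.
Inner hash: sum = 37+20+54+54+54+121+110+99+121 = 670 → 02 9e.
Outer input = (K'⊕opad) ∥ inner = 4f 7e 5c 5c 5c ∥ 02 9e.
Outer hash (tag): sum = 79+126+92+92+92+2+158 = 641 → 02 81.

0281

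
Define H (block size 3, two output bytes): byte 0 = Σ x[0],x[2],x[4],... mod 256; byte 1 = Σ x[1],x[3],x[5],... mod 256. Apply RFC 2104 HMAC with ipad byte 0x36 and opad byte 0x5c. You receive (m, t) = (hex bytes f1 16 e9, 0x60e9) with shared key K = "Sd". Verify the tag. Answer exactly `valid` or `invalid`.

Key "Sd" = 53 64 is 2 bytes ≤ B = 3; zero-pad to 3 bytes: K' = 53 64 00.
K' ⊕ ipad = 65 52 36; K' ⊕ opad = 0f 38 5c.
Inner hash: even-index sum = 177 mod 256 = 177; odd-index sum = 556 mod 256 = 44 → b1 2c.
Outer hash (recomputed tag): even-index sum = 151 mod 256 = 151; odd-index sum = 233 mod 256 = 233 → 97 e9.
Recomputed tag = 97e9; claimed = 60e9 → mismatch.

invalid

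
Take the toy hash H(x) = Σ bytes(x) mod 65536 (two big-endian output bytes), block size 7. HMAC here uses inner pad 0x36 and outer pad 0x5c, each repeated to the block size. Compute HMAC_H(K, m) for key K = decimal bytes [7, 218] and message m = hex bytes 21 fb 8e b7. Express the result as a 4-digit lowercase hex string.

Key decimal bytes [7, 218] = 07 da is 2 bytes ≤ B = 7; zero-pad to 7 bytes: K' = 07 da 00 00 00 00 00.
K' ⊕ ipad = 31 ec 36 36 36 36 36.  K' ⊕ opad = 5b 86 5c 5c 5c 5c 5c.
Inner input = (K'⊕ipad) ∥ m = 31 ec 36 36 36 36 36 ∥ 21 fb 8e b7.
Inner hash: sum = 49+236+54+54+54+54+54+33+251+142+183 = 1164 → 04 8c.
Outer input = (K'⊕opad) ∥ inner = 5b 86 5c 5c 5c 5c 5c ∥ 04 8c.
Outer hash (tag): sum = 91+134+92+92+92+92+92+4+140 = 829 → 03 3d.

033d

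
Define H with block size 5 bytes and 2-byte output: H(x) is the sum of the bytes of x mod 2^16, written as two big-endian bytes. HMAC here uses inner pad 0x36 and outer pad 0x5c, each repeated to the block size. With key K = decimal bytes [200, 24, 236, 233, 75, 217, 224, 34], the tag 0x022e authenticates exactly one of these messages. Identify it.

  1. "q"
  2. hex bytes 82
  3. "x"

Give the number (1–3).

3

Key decimal bytes [200, 24, 236, 233, 75, 217, 224, 34] = c8 18 ec e9 4b d9 e0 22 is 8 bytes > B = 5, so hash it first: H(key) = 04 db, then zero-pad to 5 bytes: K' = 04 db 00 00 00.
K' ⊕ ipad = 32 ed 36 36 36; K' ⊕ opad = 58 87 5c 5c 5c.
m1: inner = H(32 ed 36 36 36 71) = 02 32; tag = H(58 87 5c 5c 5c 02 32) = 0227
m2: inner = H(32 ed 36 36 36 82) = 02 43; tag = H(58 87 5c 5c 5c 02 43) = 0238
m3: inner = H(32 ed 36 36 36 78) = 02 39; tag = H(58 87 5c 5c 5c 02 39) = 022e ← matches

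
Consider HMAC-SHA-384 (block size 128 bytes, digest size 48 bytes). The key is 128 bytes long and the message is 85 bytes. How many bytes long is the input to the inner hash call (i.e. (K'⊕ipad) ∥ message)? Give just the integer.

Key is 128 ≤ 128 bytes, zero-padded: |K'| = 128.
Inner input = (K'⊕ipad) ∥ m → 128 + 85 = 213 bytes.

213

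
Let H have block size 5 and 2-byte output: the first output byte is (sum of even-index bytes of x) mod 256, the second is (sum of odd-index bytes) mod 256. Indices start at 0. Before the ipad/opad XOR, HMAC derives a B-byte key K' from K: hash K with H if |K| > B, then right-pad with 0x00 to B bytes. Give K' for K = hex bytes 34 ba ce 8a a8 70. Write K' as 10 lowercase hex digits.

aab4000000

|K| = 6 > B = 5, so first hash the key.
H(K): even-index sum = 426 mod 256 = 170; odd-index sum = 436 mod 256 = 180 → aa b4.
Zero-pad H(K) = aa b4 to 5 bytes: K' = aa b4 00 00 00.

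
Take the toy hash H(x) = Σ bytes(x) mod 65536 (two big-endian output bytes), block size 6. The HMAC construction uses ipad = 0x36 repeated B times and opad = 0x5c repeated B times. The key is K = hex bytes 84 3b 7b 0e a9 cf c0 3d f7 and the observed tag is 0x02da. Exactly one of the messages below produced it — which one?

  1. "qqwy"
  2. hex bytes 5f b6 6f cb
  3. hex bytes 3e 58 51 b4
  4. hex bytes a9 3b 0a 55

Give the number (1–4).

3

Key hex bytes 84 3b 7b 0e a9 cf c0 3d f7 is 9 bytes > B = 6, so hash it first: H(key) = 04 b4, then zero-pad to 6 bytes: K' = 04 b4 00 00 00 00.
K' ⊕ ipad = 32 82 36 36 36 36; K' ⊕ opad = 58 e8 5c 5c 5c 5c.
m1: inner = H(32 82 36 36 36 36 71 71 77 79) = 03 5e; tag = H(58 e8 5c 5c 5c 5c 03 5e) = 0311
m2: inner = H(32 82 36 36 36 36 5f b6 6f cb) = 03 db; tag = H(58 e8 5c 5c 5c 5c 03 db) = 038e
m3: inner = H(32 82 36 36 36 36 3e 58 51 b4) = 03 27; tag = H(58 e8 5c 5c 5c 5c 03 27) = 02da ← matches
m4: inner = H(32 82 36 36 36 36 a9 3b 0a 55) = 02 cf; tag = H(58 e8 5c 5c 5c 5c 02 cf) = 0381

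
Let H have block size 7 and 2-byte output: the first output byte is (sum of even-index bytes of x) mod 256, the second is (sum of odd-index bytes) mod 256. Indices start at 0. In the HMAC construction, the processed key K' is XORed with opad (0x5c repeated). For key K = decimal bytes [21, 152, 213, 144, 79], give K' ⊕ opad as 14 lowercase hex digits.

49c489cc135c5c

Key decimal bytes [21, 152, 213, 144, 79] = 15 98 d5 90 4f is 5 bytes ≤ B = 7; zero-pad to 7 bytes: K' = 15 98 d5 90 4f 00 00.
XOR each byte with 0x5c: 15⊕5c=49, 98⊕5c=c4, d5⊕5c=89, 90⊕5c=cc, 4f⊕5c=13, 00⊕5c=5c, 00⊕5c=5c.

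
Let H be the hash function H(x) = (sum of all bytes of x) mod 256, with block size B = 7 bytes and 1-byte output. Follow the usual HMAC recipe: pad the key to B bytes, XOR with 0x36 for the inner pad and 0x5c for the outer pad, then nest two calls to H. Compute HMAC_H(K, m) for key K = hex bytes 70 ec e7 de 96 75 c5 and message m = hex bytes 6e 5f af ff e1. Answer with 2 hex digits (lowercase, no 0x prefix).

b0

Key hex bytes 70 ec e7 de 96 75 c5 is exactly B = 7 bytes: K' = 70 ec e7 de 96 75 c5.
K' ⊕ ipad = 46 da d1 e8 a0 43 f3.  K' ⊕ opad = 2c b0 bb 82 ca 29 99.
Inner input = (K'⊕ipad) ∥ m = 46 da d1 e8 a0 43 f3 ∥ 6e 5f af ff e1.
Inner hash: sum = 70+218+209+232+160+67+243+110+95+175+255+225 = 2059; mod 256 = 11 → 0b.
Outer input = (K'⊕opad) ∥ inner = 2c b0 bb 82 ca 29 99 ∥ 0b.
Outer hash (tag): sum = 44+176+187+130+202+41+153+11 = 944; mod 256 = 176 → b0.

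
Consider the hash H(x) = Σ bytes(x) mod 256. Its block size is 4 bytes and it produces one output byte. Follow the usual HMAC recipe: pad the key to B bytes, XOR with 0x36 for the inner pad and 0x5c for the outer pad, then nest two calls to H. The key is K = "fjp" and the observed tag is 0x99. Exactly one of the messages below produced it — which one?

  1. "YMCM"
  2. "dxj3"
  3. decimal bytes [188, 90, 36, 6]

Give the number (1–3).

Key "fjp" = 66 6a 70 is 3 bytes ≤ B = 4; zero-pad to 4 bytes: K' = 66 6a 70 00.
K' ⊕ ipad = 50 5c 46 36; K' ⊕ opad = 3a 36 2c 5c.
m1: inner = H(50 5c 46 36 59 4d 43 4d) = 5e; tag = H(3a 36 2c 5c 5e) = 56
m2: inner = H(50 5c 46 36 64 78 6a 33) = a1; tag = H(3a 36 2c 5c a1) = 99 ← matches
m3: inner = H(50 5c 46 36 bc 5a 24 06) = 68; tag = H(3a 36 2c 5c 68) = 60

2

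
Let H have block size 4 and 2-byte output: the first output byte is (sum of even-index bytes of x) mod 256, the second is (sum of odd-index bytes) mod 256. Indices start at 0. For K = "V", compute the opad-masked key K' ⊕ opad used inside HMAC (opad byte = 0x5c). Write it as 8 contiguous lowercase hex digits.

Key "V" = 56 is 1 byte ≤ B = 4; zero-pad to 4 bytes: K' = 56 00 00 00.
XOR each byte with 0x5c: 56⊕5c=0a, 00⊕5c=5c, 00⊕5c=5c, 00⊕5c=5c.

0a5c5c5c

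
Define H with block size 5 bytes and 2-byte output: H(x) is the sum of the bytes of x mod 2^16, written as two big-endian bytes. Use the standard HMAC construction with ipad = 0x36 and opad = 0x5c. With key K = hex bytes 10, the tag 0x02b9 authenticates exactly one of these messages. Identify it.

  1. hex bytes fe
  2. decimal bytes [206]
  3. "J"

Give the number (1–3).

Key hex bytes 10 is 1 byte ≤ B = 5; zero-pad to 5 bytes: K' = 10 00 00 00 00.
K' ⊕ ipad = 26 36 36 36 36; K' ⊕ opad = 4c 5c 5c 5c 5c.
m1: inner = H(26 36 36 36 36 fe) = 01 fc; tag = H(4c 5c 5c 5c 5c 01 fc) = 02b9 ← matches
m2: inner = H(26 36 36 36 36 ce) = 01 cc; tag = H(4c 5c 5c 5c 5c 01 cc) = 0289
m3: inner = H(26 36 36 36 36 4a) = 01 48; tag = H(4c 5c 5c 5c 5c 01 48) = 0205

1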